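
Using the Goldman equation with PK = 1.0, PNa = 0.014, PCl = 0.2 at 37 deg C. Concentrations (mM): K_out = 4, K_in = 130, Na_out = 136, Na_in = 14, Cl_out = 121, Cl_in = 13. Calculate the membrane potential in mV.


Vm = (RT/F)*ln((PK*Ko + PNa*Nao + PCl*Cli)/(PK*Ki + PNa*Nai + PCl*Clo))
Numer = 8.504, Denom = 154.396
Vm = -77.48 mV


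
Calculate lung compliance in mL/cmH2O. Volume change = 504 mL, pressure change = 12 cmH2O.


C = dV / dP
C = 504 / 12
C = 42 mL/cmH2O


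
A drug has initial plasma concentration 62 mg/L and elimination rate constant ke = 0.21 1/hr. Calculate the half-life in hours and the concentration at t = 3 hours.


t_half = ln(2) / ke = 0.693147 / 0.21 = 3.301 hr
C(t) = C0 * exp(-ke*t) = 62 * exp(-0.21*3)
C(3) = 33.02 mg/L


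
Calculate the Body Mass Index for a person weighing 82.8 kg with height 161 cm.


BMI = weight / height^2
height = 161 cm = 1.61 m
BMI = 82.8 / 1.61^2
BMI = 31.94 kg/m^2


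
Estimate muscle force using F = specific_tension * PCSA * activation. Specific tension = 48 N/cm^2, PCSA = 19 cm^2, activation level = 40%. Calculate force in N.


F = sigma * PCSA * activation
F = 48 * 19 * 0.4
F = 364.8 N


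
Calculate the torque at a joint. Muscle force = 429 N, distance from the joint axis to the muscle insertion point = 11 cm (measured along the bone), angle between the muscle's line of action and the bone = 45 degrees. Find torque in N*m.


Torque = F * d * sin(theta)   (moment arm = d*sin(theta))
d = 11 cm = 0.11 m
Torque = 429 * 0.11 * sin(45)
Torque = 33.37 N*m


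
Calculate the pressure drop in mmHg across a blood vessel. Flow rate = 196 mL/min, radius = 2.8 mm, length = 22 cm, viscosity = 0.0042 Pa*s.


dP = 8*mu*L*Q / (pi*r^4)
Q = 196 mL/min = 3.26667e-06 m^3/s
dP = 125.05 Pa = 125.05 / 133.322 mmHg = 0.938 mmHg


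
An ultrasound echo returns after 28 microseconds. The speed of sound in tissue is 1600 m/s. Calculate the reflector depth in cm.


depth = c * t / 2
t = 28 us = 2.8000e-05 s
depth = 1600 * 2.8000e-05 / 2
depth = 0.0224 m = 2.24 cm


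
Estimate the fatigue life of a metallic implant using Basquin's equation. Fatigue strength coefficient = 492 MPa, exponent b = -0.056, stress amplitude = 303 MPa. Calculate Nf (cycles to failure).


sigma_a = sigma_f' * (2Nf)^b
2Nf = (sigma_a/sigma_f')^(1/b)
2Nf = (303/492)^(1/-0.056)
2Nf = 5745.5274
Nf = 2873


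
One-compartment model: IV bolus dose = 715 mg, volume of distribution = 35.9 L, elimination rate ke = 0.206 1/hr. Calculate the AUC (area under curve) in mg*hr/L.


C0 = Dose/Vd = 715/35.9 = 19.9164 mg/L
AUC = C0/ke = 19.9164/0.206
AUC = 96.68 mg*hr/L


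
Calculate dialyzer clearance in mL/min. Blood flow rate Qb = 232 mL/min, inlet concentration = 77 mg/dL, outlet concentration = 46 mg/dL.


K = Qb * (Cb_in - Cb_out) / Cb_in
K = 232 * (77 - 46) / 77
K = 93.4 mL/min


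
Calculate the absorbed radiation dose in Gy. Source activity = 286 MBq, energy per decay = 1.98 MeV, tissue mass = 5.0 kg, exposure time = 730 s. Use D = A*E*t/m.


A = 286 MBq = 2.8600e+08 Bq
E = 1.98 MeV = 3.17196e-13 J
D = A*E*t/m = 2.8600e+08*3.17196e-13*730/5.0
D = 0.01324 Gy


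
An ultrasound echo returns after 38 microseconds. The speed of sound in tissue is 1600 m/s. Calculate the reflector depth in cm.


depth = c * t / 2
t = 38 us = 3.8000e-05 s
depth = 1600 * 3.8000e-05 / 2
depth = 0.0304 m = 3.04 cm


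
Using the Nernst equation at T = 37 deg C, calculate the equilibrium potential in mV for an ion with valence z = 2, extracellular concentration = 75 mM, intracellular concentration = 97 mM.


E = (RT/(zF)) * ln(C_out/C_in)
T = 37 + 273.15 = 310.15 K
E = (8.314 * 310.15 / (2 * 96485)) * ln(75/97)
E = -3.437 mV


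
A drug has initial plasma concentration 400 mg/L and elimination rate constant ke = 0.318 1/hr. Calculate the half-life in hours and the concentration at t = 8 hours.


t_half = ln(2) / ke = 0.693147 / 0.318 = 2.18 hr
C(t) = C0 * exp(-ke*t) = 400 * exp(-0.318*8)
C(8) = 31.42 mg/L


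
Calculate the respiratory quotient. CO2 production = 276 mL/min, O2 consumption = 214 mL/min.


RQ = VCO2 / VO2
RQ = 276 / 214
RQ = 1.29


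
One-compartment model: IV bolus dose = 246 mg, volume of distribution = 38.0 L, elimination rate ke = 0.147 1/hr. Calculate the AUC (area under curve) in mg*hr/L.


C0 = Dose/Vd = 246/38.0 = 6.47368 mg/L
AUC = C0/ke = 6.47368/0.147
AUC = 44.04 mg*hr/L


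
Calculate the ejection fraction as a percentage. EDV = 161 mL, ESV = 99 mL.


SV = EDV - ESV = 161 - 99 = 62 mL
EF = SV/EDV * 100 = 62/161 * 100
EF = 38.51%


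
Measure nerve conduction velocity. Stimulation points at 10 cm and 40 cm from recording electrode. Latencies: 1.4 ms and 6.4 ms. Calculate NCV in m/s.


Distance = (40 - 10) / 100 = 0.3 m
dt = (6.4 - 1.4) / 1000 = 0.005 s
NCV = dist / dt = 60 m/s


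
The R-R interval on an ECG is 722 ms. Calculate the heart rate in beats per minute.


HR = 60 / RR_interval(s)
RR = 722 ms = 0.722 s
HR = 60 / 0.722 = 83.1 bpm


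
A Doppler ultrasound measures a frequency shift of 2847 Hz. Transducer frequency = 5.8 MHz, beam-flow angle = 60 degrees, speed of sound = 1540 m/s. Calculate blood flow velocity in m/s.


v = fd * c / (2 * f0 * cos(theta))
v = 2847 * 1540 / (2 * 5.8000e+06 * cos(60))
v = 0.7559 m/s


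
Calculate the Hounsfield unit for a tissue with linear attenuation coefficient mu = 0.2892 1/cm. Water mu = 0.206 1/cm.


HU = ((mu_tissue - mu_water) / mu_water) * 1000
HU = ((0.2892 - 0.206) / 0.206) * 1000
HU = 403.9


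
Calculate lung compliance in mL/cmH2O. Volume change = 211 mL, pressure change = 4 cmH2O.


C = dV / dP
C = 211 / 4
C = 52.75 mL/cmH2O


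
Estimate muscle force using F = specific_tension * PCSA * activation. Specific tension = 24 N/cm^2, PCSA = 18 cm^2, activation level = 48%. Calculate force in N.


F = sigma * PCSA * activation
F = 24 * 18 * 0.48
F = 207.4 N


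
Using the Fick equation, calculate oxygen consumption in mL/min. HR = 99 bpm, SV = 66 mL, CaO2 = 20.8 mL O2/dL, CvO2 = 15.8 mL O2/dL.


CO = HR*SV = 99*66/1000 = 6.534 L/min
a-v O2 diff = 20.8 - 15.8 = 5 mL/dL
VO2 = CO * (CaO2-CvO2) * 10 dL/L
VO2 = 6.534 * 5 * 10
VO2 = 326.7 mL/min


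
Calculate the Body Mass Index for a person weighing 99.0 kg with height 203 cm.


BMI = weight / height^2
height = 203 cm = 2.03 m
BMI = 99.0 / 2.03^2
BMI = 24.02 kg/m^2


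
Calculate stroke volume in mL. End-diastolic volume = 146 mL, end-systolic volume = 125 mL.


SV = EDV - ESV
SV = 146 - 125
SV = 21 mL


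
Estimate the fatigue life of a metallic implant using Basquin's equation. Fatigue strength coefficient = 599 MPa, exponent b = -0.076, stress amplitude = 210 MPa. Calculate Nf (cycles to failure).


sigma_a = sigma_f' * (2Nf)^b
2Nf = (sigma_a/sigma_f')^(1/b)
2Nf = (210/599)^(1/-0.076)
2Nf = 976276.27
Nf = 4.881e+05


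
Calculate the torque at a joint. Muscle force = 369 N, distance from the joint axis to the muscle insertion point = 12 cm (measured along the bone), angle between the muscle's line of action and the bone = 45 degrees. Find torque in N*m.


Torque = F * d * sin(theta)   (moment arm = d*sin(theta))
d = 12 cm = 0.12 m
Torque = 369 * 0.12 * sin(45)
Torque = 31.31 N*m


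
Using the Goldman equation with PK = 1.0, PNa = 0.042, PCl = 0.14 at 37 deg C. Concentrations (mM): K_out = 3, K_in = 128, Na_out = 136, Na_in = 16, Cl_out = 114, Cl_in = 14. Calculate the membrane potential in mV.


Vm = (RT/F)*ln((PK*Ko + PNa*Nao + PCl*Cli)/(PK*Ki + PNa*Nai + PCl*Clo))
Numer = 10.672, Denom = 144.632
Vm = -69.66 mV


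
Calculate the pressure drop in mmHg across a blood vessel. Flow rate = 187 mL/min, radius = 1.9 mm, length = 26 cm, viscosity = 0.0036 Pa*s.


dP = 8*mu*L*Q / (pi*r^4)
Q = 187 mL/min = 3.11667e-06 m^3/s
dP = 570.023 Pa = 570.023 / 133.322 mmHg = 4.276 mmHg


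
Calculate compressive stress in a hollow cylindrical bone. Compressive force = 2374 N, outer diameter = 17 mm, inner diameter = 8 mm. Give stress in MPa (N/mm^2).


A = pi*(r_o^2 - r_i^2)
r_o = 8.5 mm, r_i = 4 mm
A = 176.715 mm^2
sigma = F/A = 2374 / 176.715
sigma = 13.43 MPa


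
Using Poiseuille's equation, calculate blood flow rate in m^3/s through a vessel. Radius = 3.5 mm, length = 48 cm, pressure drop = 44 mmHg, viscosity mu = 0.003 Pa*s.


Q = pi*r^4*dP / (8*mu*L)
r = 0.0035 m, L = 0.48 m
dP = 44 mmHg = 5866.168 Pa
Q = 2.4006e-04 m^3/s


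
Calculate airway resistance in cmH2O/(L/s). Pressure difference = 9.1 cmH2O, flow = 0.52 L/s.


R = dP / flow
R = 9.1 / 0.52
R = 17.5 cmH2O/(L/s)


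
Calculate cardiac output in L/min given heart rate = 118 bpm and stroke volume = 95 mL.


CO = HR * SV
CO = 118 * 95 / 1000
CO = 11.21 L/min


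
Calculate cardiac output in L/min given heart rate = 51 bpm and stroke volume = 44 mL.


CO = HR * SV
CO = 51 * 44 / 1000
CO = 2.244 L/min


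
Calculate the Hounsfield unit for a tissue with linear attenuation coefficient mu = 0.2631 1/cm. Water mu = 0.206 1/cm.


HU = ((mu_tissue - mu_water) / mu_water) * 1000
HU = ((0.2631 - 0.206) / 0.206) * 1000
HU = 277.2


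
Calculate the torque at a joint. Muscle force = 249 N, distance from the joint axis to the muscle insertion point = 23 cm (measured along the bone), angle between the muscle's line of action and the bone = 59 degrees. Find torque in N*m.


Torque = F * d * sin(theta)   (moment arm = d*sin(theta))
d = 23 cm = 0.23 m
Torque = 249 * 0.23 * sin(59)
Torque = 49.09 N*m


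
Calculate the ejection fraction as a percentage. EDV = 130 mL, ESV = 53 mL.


SV = EDV - ESV = 130 - 53 = 77 mL
EF = SV/EDV * 100 = 77/130 * 100
EF = 59.23%


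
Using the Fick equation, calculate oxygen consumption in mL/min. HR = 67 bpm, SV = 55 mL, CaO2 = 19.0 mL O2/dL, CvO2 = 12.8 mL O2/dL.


CO = HR*SV = 67*55/1000 = 3.685 L/min
a-v O2 diff = 19.0 - 12.8 = 6.2 mL/dL
VO2 = CO * (CaO2-CvO2) * 10 dL/L
VO2 = 3.685 * 6.2 * 10
VO2 = 228.5 mL/min


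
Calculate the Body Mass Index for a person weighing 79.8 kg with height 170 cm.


BMI = weight / height^2
height = 170 cm = 1.7 m
BMI = 79.8 / 1.7^2
BMI = 27.61 kg/m^2


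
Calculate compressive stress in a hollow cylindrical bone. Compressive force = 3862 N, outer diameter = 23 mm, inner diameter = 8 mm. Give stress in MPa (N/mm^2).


A = pi*(r_o^2 - r_i^2)
r_o = 11.5 mm, r_i = 4 mm
A = 365.21 mm^2
sigma = F/A = 3862 / 365.21
sigma = 10.57 MPa


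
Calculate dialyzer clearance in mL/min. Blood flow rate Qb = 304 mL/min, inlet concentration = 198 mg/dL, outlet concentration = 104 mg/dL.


K = Qb * (Cb_in - Cb_out) / Cb_in
K = 304 * (198 - 104) / 198
K = 144.3 mL/min


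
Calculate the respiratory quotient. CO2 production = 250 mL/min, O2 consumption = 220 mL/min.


RQ = VCO2 / VO2
RQ = 250 / 220
RQ = 1.136


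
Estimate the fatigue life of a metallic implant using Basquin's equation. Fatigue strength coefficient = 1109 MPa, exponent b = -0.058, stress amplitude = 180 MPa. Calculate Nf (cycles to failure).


sigma_a = sigma_f' * (2Nf)^b
2Nf = (sigma_a/sigma_f')^(1/b)
2Nf = (180/1109)^(1/-0.058)
2Nf = 4.1191827e+13
Nf = 2.0596e+13


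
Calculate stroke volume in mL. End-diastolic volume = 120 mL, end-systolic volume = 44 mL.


SV = EDV - ESV
SV = 120 - 44
SV = 76 mL


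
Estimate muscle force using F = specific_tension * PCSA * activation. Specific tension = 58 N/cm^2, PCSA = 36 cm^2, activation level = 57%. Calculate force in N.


F = sigma * PCSA * activation
F = 58 * 36 * 0.57
F = 1190 N


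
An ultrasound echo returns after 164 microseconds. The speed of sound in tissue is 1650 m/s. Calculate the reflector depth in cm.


depth = c * t / 2
t = 164 us = 1.6400e-04 s
depth = 1650 * 1.6400e-04 / 2
depth = 0.1353 m = 13.53 cm


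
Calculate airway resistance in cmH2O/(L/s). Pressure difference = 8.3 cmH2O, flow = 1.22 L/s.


R = dP / flow
R = 8.3 / 1.22
R = 6.803 cmH2O/(L/s)


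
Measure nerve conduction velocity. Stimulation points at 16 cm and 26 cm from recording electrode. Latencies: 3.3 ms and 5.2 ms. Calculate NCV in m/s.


Distance = (26 - 16) / 100 = 0.1 m
dt = (5.2 - 3.3) / 1000 = 0.0019 s
NCV = dist / dt = 52.63 m/s


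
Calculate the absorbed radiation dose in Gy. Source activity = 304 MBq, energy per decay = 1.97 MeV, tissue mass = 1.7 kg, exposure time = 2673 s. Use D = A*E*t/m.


A = 304 MBq = 3.0400e+08 Bq
E = 1.97 MeV = 3.15594e-13 J
D = A*E*t/m = 3.0400e+08*3.15594e-13*2673/1.7
D = 0.1509 Gy


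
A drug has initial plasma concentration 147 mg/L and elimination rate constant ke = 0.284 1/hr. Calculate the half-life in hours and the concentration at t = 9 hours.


t_half = ln(2) / ke = 0.693147 / 0.284 = 2.441 hr
C(t) = C0 * exp(-ke*t) = 147 * exp(-0.284*9)
C(9) = 11.41 mg/L


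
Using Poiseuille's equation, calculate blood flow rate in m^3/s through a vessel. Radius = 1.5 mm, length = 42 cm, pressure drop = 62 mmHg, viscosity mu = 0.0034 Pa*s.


Q = pi*r^4*dP / (8*mu*L)
r = 0.0015 m, L = 0.42 m
dP = 62 mmHg = 8265.964 Pa
Q = 1.1508e-05 m^3/s


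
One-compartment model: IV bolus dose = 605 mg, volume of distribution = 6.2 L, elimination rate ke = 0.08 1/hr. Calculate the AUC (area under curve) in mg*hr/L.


C0 = Dose/Vd = 605/6.2 = 97.5806 mg/L
AUC = C0/ke = 97.5806/0.08
AUC = 1220 mg*hr/L


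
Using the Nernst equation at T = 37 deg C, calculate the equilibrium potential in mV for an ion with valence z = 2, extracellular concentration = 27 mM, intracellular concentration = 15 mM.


E = (RT/(zF)) * ln(C_out/C_in)
T = 37 + 273.15 = 310.15 K
E = (8.314 * 310.15 / (2 * 96485)) * ln(27/15)
E = 7.854 mV


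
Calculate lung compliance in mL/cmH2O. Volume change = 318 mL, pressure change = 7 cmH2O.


C = dV / dP
C = 318 / 7
C = 45.43 mL/cmH2O


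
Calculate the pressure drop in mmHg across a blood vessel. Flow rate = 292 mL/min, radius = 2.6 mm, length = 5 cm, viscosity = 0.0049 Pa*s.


dP = 8*mu*L*Q / (pi*r^4)
Q = 292 mL/min = 4.86667e-06 m^3/s
dP = 66.4423 Pa = 66.4423 / 133.322 mmHg = 0.4984 mmHg


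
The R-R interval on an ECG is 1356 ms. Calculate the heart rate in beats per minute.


HR = 60 / RR_interval(s)
RR = 1356 ms = 1.356 s
HR = 60 / 1.356 = 44.25 bpm


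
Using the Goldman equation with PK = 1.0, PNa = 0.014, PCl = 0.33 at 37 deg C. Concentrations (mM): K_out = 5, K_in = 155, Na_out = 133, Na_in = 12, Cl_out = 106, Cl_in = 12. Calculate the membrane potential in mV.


Vm = (RT/F)*ln((PK*Ko + PNa*Nao + PCl*Cli)/(PK*Ki + PNa*Nai + PCl*Clo))
Numer = 10.822, Denom = 190.148
Vm = -76.6 mV


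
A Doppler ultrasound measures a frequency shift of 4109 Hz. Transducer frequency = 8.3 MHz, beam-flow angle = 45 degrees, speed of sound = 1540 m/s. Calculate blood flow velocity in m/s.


v = fd * c / (2 * f0 * cos(theta))
v = 4109 * 1540 / (2 * 8.3000e+06 * cos(45))
v = 0.5391 m/s


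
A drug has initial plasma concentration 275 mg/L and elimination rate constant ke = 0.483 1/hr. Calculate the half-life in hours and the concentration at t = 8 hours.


t_half = ln(2) / ke = 0.693147 / 0.483 = 1.435 hr
C(t) = C0 * exp(-ke*t) = 275 * exp(-0.483*8)
C(8) = 5.771 mg/L


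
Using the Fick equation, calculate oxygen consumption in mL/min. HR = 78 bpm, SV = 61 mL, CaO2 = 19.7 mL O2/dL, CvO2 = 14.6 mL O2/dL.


CO = HR*SV = 78*61/1000 = 4.758 L/min
a-v O2 diff = 19.7 - 14.6 = 5.1 mL/dL
VO2 = CO * (CaO2-CvO2) * 10 dL/L
VO2 = 4.758 * 5.1 * 10
VO2 = 242.7 mL/min


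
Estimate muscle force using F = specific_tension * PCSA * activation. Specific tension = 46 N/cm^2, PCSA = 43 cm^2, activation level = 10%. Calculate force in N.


F = sigma * PCSA * activation
F = 46 * 43 * 0.1
F = 197.8 N


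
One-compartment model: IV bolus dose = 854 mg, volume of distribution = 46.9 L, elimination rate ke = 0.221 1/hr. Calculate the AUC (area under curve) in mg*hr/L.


C0 = Dose/Vd = 854/46.9 = 18.209 mg/L
AUC = C0/ke = 18.209/0.221
AUC = 82.39 mg*hr/L


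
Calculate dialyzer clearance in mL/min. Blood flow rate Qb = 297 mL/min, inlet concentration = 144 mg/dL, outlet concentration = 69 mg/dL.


K = Qb * (Cb_in - Cb_out) / Cb_in
K = 297 * (144 - 69) / 144
K = 154.7 mL/min


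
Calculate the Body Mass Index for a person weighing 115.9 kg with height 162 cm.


BMI = weight / height^2
height = 162 cm = 1.62 m
BMI = 115.9 / 1.62^2
BMI = 44.16 kg/m^2


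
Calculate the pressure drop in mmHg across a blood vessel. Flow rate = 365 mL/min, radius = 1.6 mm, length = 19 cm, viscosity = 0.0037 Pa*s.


dP = 8*mu*L*Q / (pi*r^4)
Q = 365 mL/min = 6.08333e-06 m^3/s
dP = 1661.72 Pa = 1661.72 / 133.322 mmHg = 12.46 mmHg


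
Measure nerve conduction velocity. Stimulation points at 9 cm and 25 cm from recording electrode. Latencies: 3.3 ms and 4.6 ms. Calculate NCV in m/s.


Distance = (25 - 9) / 100 = 0.16 m
dt = (4.6 - 3.3) / 1000 = 0.0013 s
NCV = dist / dt = 123.1 m/s


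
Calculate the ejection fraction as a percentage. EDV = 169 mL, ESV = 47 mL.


SV = EDV - ESV = 169 - 47 = 122 mL
EF = SV/EDV * 100 = 122/169 * 100
EF = 72.19%


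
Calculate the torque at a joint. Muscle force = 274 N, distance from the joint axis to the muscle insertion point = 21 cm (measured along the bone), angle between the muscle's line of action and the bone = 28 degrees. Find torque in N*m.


Torque = F * d * sin(theta)   (moment arm = d*sin(theta))
d = 21 cm = 0.21 m
Torque = 274 * 0.21 * sin(28)
Torque = 27.01 N*m


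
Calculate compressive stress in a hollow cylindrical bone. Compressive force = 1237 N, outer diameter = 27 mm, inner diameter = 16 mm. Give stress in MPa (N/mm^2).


A = pi*(r_o^2 - r_i^2)
r_o = 13.5 mm, r_i = 8 mm
A = 371.493 mm^2
sigma = F/A = 1237 / 371.493
sigma = 3.33 MPa


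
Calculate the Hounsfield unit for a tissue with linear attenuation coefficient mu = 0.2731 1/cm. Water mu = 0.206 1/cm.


HU = ((mu_tissue - mu_water) / mu_water) * 1000
HU = ((0.2731 - 0.206) / 0.206) * 1000
HU = 325.7


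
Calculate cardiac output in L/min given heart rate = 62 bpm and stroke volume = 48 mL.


CO = HR * SV
CO = 62 * 48 / 1000
CO = 2.976 L/min


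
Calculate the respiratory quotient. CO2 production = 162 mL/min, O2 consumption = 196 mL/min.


RQ = VCO2 / VO2
RQ = 162 / 196
RQ = 0.8265


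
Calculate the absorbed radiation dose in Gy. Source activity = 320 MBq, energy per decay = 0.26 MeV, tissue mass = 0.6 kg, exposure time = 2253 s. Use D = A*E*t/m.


A = 320 MBq = 3.2000e+08 Bq
E = 0.26 MeV = 4.1652e-14 J
D = A*E*t/m = 3.2000e+08*4.1652e-14*2253/0.6
D = 0.05005 Gy


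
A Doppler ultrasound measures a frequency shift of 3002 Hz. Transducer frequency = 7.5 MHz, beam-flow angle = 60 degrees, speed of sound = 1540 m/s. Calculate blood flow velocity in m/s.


v = fd * c / (2 * f0 * cos(theta))
v = 3002 * 1540 / (2 * 7.5000e+06 * cos(60))
v = 0.6164 m/s


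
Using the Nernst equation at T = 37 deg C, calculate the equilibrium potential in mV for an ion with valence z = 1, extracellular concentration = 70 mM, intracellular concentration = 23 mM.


E = (RT/(zF)) * ln(C_out/C_in)
T = 37 + 273.15 = 310.15 K
E = (8.314 * 310.15 / (1 * 96485)) * ln(70/23)
E = 29.75 mV


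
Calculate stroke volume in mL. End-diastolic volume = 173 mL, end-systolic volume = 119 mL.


SV = EDV - ESV
SV = 173 - 119
SV = 54 mL


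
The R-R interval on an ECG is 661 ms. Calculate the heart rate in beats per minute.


HR = 60 / RR_interval(s)
RR = 661 ms = 0.661 s
HR = 60 / 0.661 = 90.77 bpm


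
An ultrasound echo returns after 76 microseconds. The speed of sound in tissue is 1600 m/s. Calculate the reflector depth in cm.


depth = c * t / 2
t = 76 us = 7.6000e-05 s
depth = 1600 * 7.6000e-05 / 2
depth = 0.0608 m = 6.08 cm


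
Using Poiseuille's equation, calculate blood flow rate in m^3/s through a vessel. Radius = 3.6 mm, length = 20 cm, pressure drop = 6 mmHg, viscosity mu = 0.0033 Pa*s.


Q = pi*r^4*dP / (8*mu*L)
r = 0.0036 m, L = 0.2 m
dP = 6 mmHg = 799.932 Pa
Q = 7.9943e-05 m^3/s


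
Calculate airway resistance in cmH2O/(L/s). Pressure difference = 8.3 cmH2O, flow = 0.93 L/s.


R = dP / flow
R = 8.3 / 0.93
R = 8.925 cmH2O/(L/s)


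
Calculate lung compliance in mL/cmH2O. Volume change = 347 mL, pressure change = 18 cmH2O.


C = dV / dP
C = 347 / 18
C = 19.28 mL/cmH2O


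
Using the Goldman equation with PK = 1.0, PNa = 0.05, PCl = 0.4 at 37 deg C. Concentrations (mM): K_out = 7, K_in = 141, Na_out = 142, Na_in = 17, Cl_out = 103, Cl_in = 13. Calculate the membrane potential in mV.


Vm = (RT/F)*ln((PK*Ko + PNa*Nao + PCl*Cli)/(PK*Ki + PNa*Nai + PCl*Clo))
Numer = 19.3, Denom = 183.05
Vm = -60.12 mV


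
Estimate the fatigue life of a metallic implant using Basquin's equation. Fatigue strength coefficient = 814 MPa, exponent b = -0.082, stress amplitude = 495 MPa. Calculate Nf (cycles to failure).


sigma_a = sigma_f' * (2Nf)^b
2Nf = (sigma_a/sigma_f')^(1/b)
2Nf = (495/814)^(1/-0.082)
2Nf = 430.90403
Nf = 215.5


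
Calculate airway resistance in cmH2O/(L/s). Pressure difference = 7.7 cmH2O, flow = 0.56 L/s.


R = dP / flow
R = 7.7 / 0.56
R = 13.75 cmH2O/(L/s)


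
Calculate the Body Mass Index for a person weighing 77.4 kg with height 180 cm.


BMI = weight / height^2
height = 180 cm = 1.8 m
BMI = 77.4 / 1.8^2
BMI = 23.89 kg/m^2


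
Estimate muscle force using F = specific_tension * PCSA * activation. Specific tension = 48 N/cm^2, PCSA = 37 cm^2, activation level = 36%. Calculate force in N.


F = sigma * PCSA * activation
F = 48 * 37 * 0.36
F = 639.4 N


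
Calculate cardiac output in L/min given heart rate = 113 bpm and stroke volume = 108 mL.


CO = HR * SV
CO = 113 * 108 / 1000
CO = 12.2 L/min


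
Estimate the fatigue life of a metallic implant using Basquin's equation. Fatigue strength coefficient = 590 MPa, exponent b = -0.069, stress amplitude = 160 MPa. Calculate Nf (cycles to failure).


sigma_a = sigma_f' * (2Nf)^b
2Nf = (sigma_a/sigma_f')^(1/b)
2Nf = (160/590)^(1/-0.069)
2Nf = 1.634962e+08
Nf = 8.1748e+07


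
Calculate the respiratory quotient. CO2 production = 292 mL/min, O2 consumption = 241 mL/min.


RQ = VCO2 / VO2
RQ = 292 / 241
RQ = 1.212


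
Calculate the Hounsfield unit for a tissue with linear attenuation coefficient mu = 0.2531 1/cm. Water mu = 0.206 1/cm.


HU = ((mu_tissue - mu_water) / mu_water) * 1000
HU = ((0.2531 - 0.206) / 0.206) * 1000
HU = 228.6


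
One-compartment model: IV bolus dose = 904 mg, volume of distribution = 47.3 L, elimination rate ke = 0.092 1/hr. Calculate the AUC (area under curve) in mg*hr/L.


C0 = Dose/Vd = 904/47.3 = 19.1121 mg/L
AUC = C0/ke = 19.1121/0.092
AUC = 207.7 mg*hr/L


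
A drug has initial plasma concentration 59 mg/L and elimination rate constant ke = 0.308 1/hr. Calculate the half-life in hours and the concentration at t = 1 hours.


t_half = ln(2) / ke = 0.693147 / 0.308 = 2.25 hr
C(t) = C0 * exp(-ke*t) = 59 * exp(-0.308*1)
C(1) = 43.36 mg/L


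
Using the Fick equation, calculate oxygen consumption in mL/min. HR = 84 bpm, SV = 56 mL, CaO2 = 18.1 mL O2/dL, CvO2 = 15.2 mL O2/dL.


CO = HR*SV = 84*56/1000 = 4.704 L/min
a-v O2 diff = 18.1 - 15.2 = 2.9 mL/dL
VO2 = CO * (CaO2-CvO2) * 10 dL/L
VO2 = 4.704 * 2.9 * 10
VO2 = 136.4 mL/min


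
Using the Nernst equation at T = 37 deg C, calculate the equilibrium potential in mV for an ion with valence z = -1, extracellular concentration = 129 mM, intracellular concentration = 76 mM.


E = (RT/(zF)) * ln(C_out/C_in)
T = 37 + 273.15 = 310.15 K
E = (8.314 * 310.15 / (-1 * 96485)) * ln(129/76)
E = -14.14 mV


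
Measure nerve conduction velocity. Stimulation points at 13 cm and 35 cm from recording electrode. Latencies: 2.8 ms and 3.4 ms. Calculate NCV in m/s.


Distance = (35 - 13) / 100 = 0.22 m
dt = (3.4 - 2.8) / 1000 = 6.0000e-04 s
NCV = dist / dt = 366.7 m/s


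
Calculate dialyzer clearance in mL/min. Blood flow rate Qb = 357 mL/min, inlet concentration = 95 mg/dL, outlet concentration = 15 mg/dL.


K = Qb * (Cb_in - Cb_out) / Cb_in
K = 357 * (95 - 15) / 95
K = 300.6 mL/min


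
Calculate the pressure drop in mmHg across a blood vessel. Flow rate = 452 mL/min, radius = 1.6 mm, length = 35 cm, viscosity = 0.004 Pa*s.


dP = 8*mu*L*Q / (pi*r^4)
Q = 452 mL/min = 7.53333e-06 m^3/s
dP = 4098.03 Pa = 4098.03 / 133.322 mmHg = 30.74 mmHg


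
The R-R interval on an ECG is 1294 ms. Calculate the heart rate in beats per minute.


HR = 60 / RR_interval(s)
RR = 1294 ms = 1.294 s
HR = 60 / 1.294 = 46.37 bpm


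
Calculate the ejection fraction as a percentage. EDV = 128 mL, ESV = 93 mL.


SV = EDV - ESV = 128 - 93 = 35 mL
EF = SV/EDV * 100 = 35/128 * 100
EF = 27.34%


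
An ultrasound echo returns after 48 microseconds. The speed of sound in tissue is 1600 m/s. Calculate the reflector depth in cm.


depth = c * t / 2
t = 48 us = 4.8000e-05 s
depth = 1600 * 4.8000e-05 / 2
depth = 0.0384 m = 3.84 cm


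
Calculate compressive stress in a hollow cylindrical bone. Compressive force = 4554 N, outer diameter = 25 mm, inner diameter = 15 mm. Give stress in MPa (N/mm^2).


A = pi*(r_o^2 - r_i^2)
r_o = 12.5 mm, r_i = 7.5 mm
A = 314.159 mm^2
sigma = F/A = 4554 / 314.159
sigma = 14.5 MPa


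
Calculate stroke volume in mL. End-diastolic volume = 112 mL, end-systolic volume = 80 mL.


SV = EDV - ESV
SV = 112 - 80
SV = 32 mL


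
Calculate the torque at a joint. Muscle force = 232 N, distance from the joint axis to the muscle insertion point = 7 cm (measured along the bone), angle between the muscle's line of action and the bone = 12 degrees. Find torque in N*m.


Torque = F * d * sin(theta)   (moment arm = d*sin(theta))
d = 7 cm = 0.07 m
Torque = 232 * 0.07 * sin(12)
Torque = 3.376 N*m


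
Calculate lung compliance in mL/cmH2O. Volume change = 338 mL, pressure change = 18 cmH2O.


C = dV / dP
C = 338 / 18
C = 18.78 mL/cmH2O


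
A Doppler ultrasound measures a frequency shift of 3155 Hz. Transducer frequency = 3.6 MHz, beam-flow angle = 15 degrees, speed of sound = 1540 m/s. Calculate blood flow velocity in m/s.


v = fd * c / (2 * f0 * cos(theta))
v = 3155 * 1540 / (2 * 3.6000e+06 * cos(15))
v = 0.6986 m/s


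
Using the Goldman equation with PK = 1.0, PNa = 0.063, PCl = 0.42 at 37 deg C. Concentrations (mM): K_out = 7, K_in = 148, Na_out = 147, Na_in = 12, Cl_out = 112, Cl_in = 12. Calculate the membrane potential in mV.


Vm = (RT/F)*ln((PK*Ko + PNa*Nao + PCl*Cli)/(PK*Ki + PNa*Nai + PCl*Clo))
Numer = 21.301, Denom = 195.796
Vm = -59.29 mV


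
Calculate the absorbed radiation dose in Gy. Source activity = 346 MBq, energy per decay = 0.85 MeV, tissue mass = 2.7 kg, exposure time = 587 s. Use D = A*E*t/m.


A = 346 MBq = 3.4600e+08 Bq
E = 0.85 MeV = 1.3617e-13 J
D = A*E*t/m = 3.4600e+08*1.3617e-13*587/2.7
D = 0.01024 Gy


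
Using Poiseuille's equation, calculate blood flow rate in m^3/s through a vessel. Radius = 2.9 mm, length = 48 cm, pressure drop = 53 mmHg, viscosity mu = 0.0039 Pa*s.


Q = pi*r^4*dP / (8*mu*L)
r = 0.0029 m, L = 0.48 m
dP = 53 mmHg = 7066.066 Pa
Q = 1.0484e-04 m^3/s


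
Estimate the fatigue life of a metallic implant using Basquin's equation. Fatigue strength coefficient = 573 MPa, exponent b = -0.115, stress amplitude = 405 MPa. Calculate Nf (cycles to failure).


sigma_a = sigma_f' * (2Nf)^b
2Nf = (sigma_a/sigma_f')^(1/b)
2Nf = (405/573)^(1/-0.115)
2Nf = 20.437666
Nf = 10.22


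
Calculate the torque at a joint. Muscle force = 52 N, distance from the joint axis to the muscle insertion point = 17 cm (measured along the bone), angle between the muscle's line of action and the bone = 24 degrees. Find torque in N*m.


Torque = F * d * sin(theta)   (moment arm = d*sin(theta))
d = 17 cm = 0.17 m
Torque = 52 * 0.17 * sin(24)
Torque = 3.596 N*m


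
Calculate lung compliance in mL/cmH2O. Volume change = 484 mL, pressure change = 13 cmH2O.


C = dV / dP
C = 484 / 13
C = 37.23 mL/cmH2O


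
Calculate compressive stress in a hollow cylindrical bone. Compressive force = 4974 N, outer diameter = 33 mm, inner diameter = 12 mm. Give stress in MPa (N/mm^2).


A = pi*(r_o^2 - r_i^2)
r_o = 16.5 mm, r_i = 6 mm
A = 742.201 mm^2
sigma = F/A = 4974 / 742.201
sigma = 6.702 MPa


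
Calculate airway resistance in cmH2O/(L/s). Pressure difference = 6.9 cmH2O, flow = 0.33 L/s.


R = dP / flow
R = 6.9 / 0.33
R = 20.91 cmH2O/(L/s)


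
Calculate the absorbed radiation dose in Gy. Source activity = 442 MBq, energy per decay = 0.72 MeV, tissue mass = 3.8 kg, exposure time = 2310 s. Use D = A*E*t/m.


A = 442 MBq = 4.4200e+08 Bq
E = 0.72 MeV = 1.15344e-13 J
D = A*E*t/m = 4.4200e+08*1.15344e-13*2310/3.8
D = 0.03099 Gy


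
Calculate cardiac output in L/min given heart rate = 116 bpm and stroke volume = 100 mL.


CO = HR * SV
CO = 116 * 100 / 1000
CO = 11.6 L/min


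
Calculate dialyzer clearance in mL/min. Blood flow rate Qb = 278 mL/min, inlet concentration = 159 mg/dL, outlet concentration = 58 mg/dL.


K = Qb * (Cb_in - Cb_out) / Cb_in
K = 278 * (159 - 58) / 159
K = 176.6 mL/min


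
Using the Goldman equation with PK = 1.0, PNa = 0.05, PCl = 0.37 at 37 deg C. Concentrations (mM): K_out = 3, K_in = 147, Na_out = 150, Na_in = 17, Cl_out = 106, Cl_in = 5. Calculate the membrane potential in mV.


Vm = (RT/F)*ln((PK*Ko + PNa*Nao + PCl*Cli)/(PK*Ki + PNa*Nai + PCl*Clo))
Numer = 12.35, Denom = 187.07
Vm = -72.63 mV


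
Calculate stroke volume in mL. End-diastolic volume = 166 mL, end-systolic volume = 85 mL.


SV = EDV - ESV
SV = 166 - 85
SV = 81 mL


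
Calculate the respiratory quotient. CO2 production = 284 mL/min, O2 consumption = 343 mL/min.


RQ = VCO2 / VO2
RQ = 284 / 343
RQ = 0.828


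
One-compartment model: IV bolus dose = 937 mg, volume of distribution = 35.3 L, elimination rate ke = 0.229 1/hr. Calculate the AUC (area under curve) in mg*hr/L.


C0 = Dose/Vd = 937/35.3 = 26.5439 mg/L
AUC = C0/ke = 26.5439/0.229
AUC = 115.9 mg*hr/L


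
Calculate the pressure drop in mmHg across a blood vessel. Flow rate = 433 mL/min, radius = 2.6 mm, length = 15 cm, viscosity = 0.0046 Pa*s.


dP = 8*mu*L*Q / (pi*r^4)
Q = 433 mL/min = 7.21667e-06 m^3/s
dP = 277.481 Pa = 277.481 / 133.322 mmHg = 2.081 mmHg


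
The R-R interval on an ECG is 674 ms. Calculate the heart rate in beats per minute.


HR = 60 / RR_interval(s)
RR = 674 ms = 0.674 s
HR = 60 / 0.674 = 89.02 bpm


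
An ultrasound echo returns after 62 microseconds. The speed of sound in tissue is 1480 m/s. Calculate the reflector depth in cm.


depth = c * t / 2
t = 62 us = 6.2000e-05 s
depth = 1480 * 6.2000e-05 / 2
depth = 0.04588 m = 4.588 cm


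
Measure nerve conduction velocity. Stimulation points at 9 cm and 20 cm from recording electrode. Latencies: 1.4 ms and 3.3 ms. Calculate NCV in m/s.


Distance = (20 - 9) / 100 = 0.11 m
dt = (3.3 - 1.4) / 1000 = 0.0019 s
NCV = dist / dt = 57.89 m/s


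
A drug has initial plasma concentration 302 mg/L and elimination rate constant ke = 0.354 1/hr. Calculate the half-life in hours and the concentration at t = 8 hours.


t_half = ln(2) / ke = 0.693147 / 0.354 = 1.958 hr
C(t) = C0 * exp(-ke*t) = 302 * exp(-0.354*8)
C(8) = 17.79 mg/L


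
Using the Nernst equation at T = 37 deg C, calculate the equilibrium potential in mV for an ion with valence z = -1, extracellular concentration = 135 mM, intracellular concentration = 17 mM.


E = (RT/(zF)) * ln(C_out/C_in)
T = 37 + 273.15 = 310.15 K
E = (8.314 * 310.15 / (-1 * 96485)) * ln(135/17)
E = -55.38 mV


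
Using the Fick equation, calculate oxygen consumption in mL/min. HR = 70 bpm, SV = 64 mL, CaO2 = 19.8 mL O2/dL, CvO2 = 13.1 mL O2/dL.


CO = HR*SV = 70*64/1000 = 4.48 L/min
a-v O2 diff = 19.8 - 13.1 = 6.7 mL/dL
VO2 = CO * (CaO2-CvO2) * 10 dL/L
VO2 = 4.48 * 6.7 * 10
VO2 = 300.2 mL/min


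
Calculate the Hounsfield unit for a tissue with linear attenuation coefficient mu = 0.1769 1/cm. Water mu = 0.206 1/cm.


HU = ((mu_tissue - mu_water) / mu_water) * 1000
HU = ((0.1769 - 0.206) / 0.206) * 1000
HU = -141.3


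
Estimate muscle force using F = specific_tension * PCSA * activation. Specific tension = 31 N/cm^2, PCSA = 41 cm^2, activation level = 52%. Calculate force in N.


F = sigma * PCSA * activation
F = 31 * 41 * 0.52
F = 660.9 N


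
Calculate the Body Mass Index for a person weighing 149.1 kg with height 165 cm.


BMI = weight / height^2
height = 165 cm = 1.65 m
BMI = 149.1 / 1.65^2
BMI = 54.77 kg/m^2


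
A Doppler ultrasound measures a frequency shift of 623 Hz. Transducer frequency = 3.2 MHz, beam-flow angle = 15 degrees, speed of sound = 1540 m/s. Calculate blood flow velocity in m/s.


v = fd * c / (2 * f0 * cos(theta))
v = 623 * 1540 / (2 * 3.2000e+06 * cos(15))
v = 0.1552 m/s


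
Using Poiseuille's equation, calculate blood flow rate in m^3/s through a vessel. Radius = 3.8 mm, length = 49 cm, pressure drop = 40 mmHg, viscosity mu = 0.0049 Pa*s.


Q = pi*r^4*dP / (8*mu*L)
r = 0.0038 m, L = 0.49 m
dP = 40 mmHg = 5332.88 Pa
Q = 1.8187e-04 m^3/s


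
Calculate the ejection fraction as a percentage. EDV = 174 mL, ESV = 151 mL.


SV = EDV - ESV = 174 - 151 = 23 mL
EF = SV/EDV * 100 = 23/174 * 100
EF = 13.22%


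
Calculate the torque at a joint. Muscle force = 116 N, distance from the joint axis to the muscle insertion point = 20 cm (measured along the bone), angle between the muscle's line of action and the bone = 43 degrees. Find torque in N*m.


Torque = F * d * sin(theta)   (moment arm = d*sin(theta))
d = 20 cm = 0.2 m
Torque = 116 * 0.2 * sin(43)
Torque = 15.82 N*m


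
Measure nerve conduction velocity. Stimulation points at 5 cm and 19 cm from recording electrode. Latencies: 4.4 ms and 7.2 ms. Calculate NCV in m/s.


Distance = (19 - 5) / 100 = 0.14 m
dt = (7.2 - 4.4) / 1000 = 0.0028 s
NCV = dist / dt = 50 m/s


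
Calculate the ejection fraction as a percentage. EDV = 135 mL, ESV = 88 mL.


SV = EDV - ESV = 135 - 88 = 47 mL
EF = SV/EDV * 100 = 47/135 * 100
EF = 34.81%


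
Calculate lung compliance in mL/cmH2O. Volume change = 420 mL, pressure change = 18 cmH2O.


C = dV / dP
C = 420 / 18
C = 23.33 mL/cmH2O


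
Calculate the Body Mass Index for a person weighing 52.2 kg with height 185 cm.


BMI = weight / height^2
height = 185 cm = 1.85 m
BMI = 52.2 / 1.85^2
BMI = 15.25 kg/m^2


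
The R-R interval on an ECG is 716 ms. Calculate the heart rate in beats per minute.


HR = 60 / RR_interval(s)
RR = 716 ms = 0.716 s
HR = 60 / 0.716 = 83.8 bpm


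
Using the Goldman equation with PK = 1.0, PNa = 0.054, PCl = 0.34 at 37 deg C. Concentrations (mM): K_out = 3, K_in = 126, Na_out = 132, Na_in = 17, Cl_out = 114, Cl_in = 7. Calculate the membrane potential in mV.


Vm = (RT/F)*ln((PK*Ko + PNa*Nao + PCl*Cli)/(PK*Ki + PNa*Nai + PCl*Clo))
Numer = 12.508, Denom = 165.678
Vm = -69.05 mV


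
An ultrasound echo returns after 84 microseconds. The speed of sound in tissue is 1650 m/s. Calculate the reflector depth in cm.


depth = c * t / 2
t = 84 us = 8.4000e-05 s
depth = 1650 * 8.4000e-05 / 2
depth = 0.0693 m = 6.93 cm


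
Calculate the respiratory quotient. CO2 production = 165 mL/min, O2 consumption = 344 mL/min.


RQ = VCO2 / VO2
RQ = 165 / 344
RQ = 0.4797


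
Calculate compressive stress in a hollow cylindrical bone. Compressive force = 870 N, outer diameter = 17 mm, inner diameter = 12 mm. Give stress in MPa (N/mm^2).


A = pi*(r_o^2 - r_i^2)
r_o = 8.5 mm, r_i = 6 mm
A = 113.883 mm^2
sigma = F/A = 870 / 113.883
sigma = 7.639 MPa


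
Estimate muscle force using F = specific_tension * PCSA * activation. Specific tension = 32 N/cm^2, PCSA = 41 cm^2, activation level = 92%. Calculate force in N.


F = sigma * PCSA * activation
F = 32 * 41 * 0.92
F = 1207 N


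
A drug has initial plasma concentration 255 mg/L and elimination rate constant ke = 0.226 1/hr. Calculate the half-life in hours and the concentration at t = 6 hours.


t_half = ln(2) / ke = 0.693147 / 0.226 = 3.067 hr
C(t) = C0 * exp(-ke*t) = 255 * exp(-0.226*6)
C(6) = 65.71 mg/L


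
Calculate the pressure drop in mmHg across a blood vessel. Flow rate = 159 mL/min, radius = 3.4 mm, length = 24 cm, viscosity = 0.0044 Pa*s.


dP = 8*mu*L*Q / (pi*r^4)
Q = 159 mL/min = 2.65e-06 m^3/s
dP = 53.3254 Pa = 53.3254 / 133.322 mmHg = 0.4 mmHg


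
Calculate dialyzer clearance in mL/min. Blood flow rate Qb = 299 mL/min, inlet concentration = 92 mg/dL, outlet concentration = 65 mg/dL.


K = Qb * (Cb_in - Cb_out) / Cb_in
K = 299 * (92 - 65) / 92
K = 87.75 mL/min


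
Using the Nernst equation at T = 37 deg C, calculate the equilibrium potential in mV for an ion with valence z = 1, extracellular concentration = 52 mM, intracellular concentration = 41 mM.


E = (RT/(zF)) * ln(C_out/C_in)
T = 37 + 273.15 = 310.15 K
E = (8.314 * 310.15 / (1 * 96485)) * ln(52/41)
E = 6.352 mV


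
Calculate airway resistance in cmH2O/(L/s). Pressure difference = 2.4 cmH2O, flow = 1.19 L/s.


R = dP / flow
R = 2.4 / 1.19
R = 2.017 cmH2O/(L/s)


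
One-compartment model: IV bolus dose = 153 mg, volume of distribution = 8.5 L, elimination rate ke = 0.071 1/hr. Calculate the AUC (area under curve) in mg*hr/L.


C0 = Dose/Vd = 153/8.5 = 18 mg/L
AUC = C0/ke = 18/0.071
AUC = 253.5 mg*hr/L


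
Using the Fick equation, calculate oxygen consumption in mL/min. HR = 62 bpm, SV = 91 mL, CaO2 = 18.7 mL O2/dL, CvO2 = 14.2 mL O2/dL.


CO = HR*SV = 62*91/1000 = 5.642 L/min
a-v O2 diff = 18.7 - 14.2 = 4.5 mL/dL
VO2 = CO * (CaO2-CvO2) * 10 dL/L
VO2 = 5.642 * 4.5 * 10
VO2 = 253.9 mL/min


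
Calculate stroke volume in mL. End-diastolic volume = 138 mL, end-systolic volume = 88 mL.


SV = EDV - ESV
SV = 138 - 88
SV = 50 mL


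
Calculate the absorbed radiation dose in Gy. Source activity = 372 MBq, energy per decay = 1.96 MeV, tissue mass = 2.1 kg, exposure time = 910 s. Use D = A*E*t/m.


A = 372 MBq = 3.7200e+08 Bq
E = 1.96 MeV = 3.13992e-13 J
D = A*E*t/m = 3.7200e+08*3.13992e-13*910/2.1
D = 0.05062 Gy


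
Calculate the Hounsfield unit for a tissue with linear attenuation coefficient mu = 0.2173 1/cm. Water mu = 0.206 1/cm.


HU = ((mu_tissue - mu_water) / mu_water) * 1000
HU = ((0.2173 - 0.206) / 0.206) * 1000
HU = 54.85


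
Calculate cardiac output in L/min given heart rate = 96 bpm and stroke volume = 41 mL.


CO = HR * SV
CO = 96 * 41 / 1000
CO = 3.936 L/min


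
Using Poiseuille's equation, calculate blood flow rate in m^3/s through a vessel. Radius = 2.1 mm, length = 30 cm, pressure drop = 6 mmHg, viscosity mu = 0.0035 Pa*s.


Q = pi*r^4*dP / (8*mu*L)
r = 0.0021 m, L = 0.3 m
dP = 6 mmHg = 799.932 Pa
Q = 5.8184e-06 m^3/s


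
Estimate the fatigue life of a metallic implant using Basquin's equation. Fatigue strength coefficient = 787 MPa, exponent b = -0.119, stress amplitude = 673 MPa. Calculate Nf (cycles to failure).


sigma_a = sigma_f' * (2Nf)^b
2Nf = (sigma_a/sigma_f')^(1/b)
2Nf = (673/787)^(1/-0.119)
2Nf = 3.7246858
Nf = 1.862


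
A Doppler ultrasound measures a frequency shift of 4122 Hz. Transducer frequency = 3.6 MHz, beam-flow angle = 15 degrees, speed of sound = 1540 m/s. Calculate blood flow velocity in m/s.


v = fd * c / (2 * f0 * cos(theta))
v = 4122 * 1540 / (2 * 3.6000e+06 * cos(15))
v = 0.9128 m/s


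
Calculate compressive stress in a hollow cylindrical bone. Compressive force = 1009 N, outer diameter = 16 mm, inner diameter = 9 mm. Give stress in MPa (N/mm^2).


A = pi*(r_o^2 - r_i^2)
r_o = 8 mm, r_i = 4.5 mm
A = 137.445 mm^2
sigma = F/A = 1009 / 137.445
sigma = 7.341 MPa


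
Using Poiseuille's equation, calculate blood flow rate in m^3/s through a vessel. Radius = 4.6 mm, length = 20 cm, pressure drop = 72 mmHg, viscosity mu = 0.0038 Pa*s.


Q = pi*r^4*dP / (8*mu*L)
r = 0.0046 m, L = 0.2 m
dP = 72 mmHg = 9599.184 Pa
Q = 0.002221 m^3/s
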